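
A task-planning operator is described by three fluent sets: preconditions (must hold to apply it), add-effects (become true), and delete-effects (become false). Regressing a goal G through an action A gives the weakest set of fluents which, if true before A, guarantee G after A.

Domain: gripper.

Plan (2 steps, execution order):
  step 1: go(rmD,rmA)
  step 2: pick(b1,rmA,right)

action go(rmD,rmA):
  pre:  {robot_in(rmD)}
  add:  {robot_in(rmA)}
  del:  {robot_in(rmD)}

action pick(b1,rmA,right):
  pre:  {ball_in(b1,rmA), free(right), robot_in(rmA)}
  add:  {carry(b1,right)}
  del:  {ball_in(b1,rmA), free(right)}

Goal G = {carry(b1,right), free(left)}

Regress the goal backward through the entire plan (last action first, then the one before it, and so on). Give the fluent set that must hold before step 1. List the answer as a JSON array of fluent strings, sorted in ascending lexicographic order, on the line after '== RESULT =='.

Work backward from the goal:
  through step 2 (pick(b1,rmA,right)): drop {carry(b1,right)}, keep {free(left)}, require {ball_in(b1,rmA), free(right), robot_in(rmA)}
    → {ball_in(b1,rmA), free(left), free(right), robot_in(rmA)}
  through step 1 (go(rmD,rmA)): drop {robot_in(rmA)}, keep {ball_in(b1,rmA), free(left), free(right)}, require {robot_in(rmD)}
    → {ball_in(b1,rmA), free(left), free(right), robot_in(rmD)}

== RESULT ==
["ball_in(b1,rmA)", "free(left)", "free(right)", "robot_in(rmD)"]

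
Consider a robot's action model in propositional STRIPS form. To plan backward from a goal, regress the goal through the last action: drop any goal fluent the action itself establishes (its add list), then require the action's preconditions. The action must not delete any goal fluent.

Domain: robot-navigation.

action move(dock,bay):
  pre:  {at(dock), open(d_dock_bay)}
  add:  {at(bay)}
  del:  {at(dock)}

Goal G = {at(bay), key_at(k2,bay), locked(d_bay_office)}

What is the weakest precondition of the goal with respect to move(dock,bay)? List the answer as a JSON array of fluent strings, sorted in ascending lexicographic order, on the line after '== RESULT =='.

Compute (G \ add) ∪ pre:
  G ∩ del = {}  (empty — regression defined)
  G \ add = {at(bay), key_at(k2,bay), locked(d_bay_office)} \ {at(bay)} = {key_at(k2,bay), locked(d_bay_office)}
  ∪ pre   = {key_at(k2,bay), locked(d_bay_office)} ∪ {at(dock), open(d_dock_bay)}
          = {at(dock), key_at(k2,bay), locked(d_bay_office), open(d_dock_bay)}

== RESULT ==
["at(dock)", "key_at(k2,bay)", "locked(d_bay_office)", "open(d_dock_bay)"]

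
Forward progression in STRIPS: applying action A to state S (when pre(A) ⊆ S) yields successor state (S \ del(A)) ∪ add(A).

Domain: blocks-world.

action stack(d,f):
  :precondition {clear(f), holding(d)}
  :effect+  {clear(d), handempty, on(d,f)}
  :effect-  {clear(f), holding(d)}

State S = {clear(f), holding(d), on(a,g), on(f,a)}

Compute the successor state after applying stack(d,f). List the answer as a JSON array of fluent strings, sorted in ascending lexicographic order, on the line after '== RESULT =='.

Compute (S \ del) ∪ add:
  pre ⊆ S: {clear(f), holding(d)} ⊆ S  — applicable
  S \ del = {on(a,g), on(f,a)}
  ∪ add   = {clear(d), handempty, on(a,g), on(d,f), on(f,a)}

== RESULT ==
["clear(d)", "handempty", "on(a,g)", "on(d,f)", "on(f,a)"]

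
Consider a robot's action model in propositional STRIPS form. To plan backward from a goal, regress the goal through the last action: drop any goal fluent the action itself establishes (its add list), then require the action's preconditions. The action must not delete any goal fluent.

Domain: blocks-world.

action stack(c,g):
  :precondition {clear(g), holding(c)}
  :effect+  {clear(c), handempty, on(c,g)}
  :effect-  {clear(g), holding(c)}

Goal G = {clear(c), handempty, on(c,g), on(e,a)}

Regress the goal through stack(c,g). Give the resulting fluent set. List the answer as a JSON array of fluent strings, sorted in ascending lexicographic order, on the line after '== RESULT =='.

Regress:
  G ∩ del = {}  (empty — regression defined)
  G \ add = {clear(c), handempty, on(c,g), on(e,a)} \ {clear(c), handempty, on(c,g)} = {on(e,a)}
  ∪ pre   = {on(e,a)} ∪ {clear(g), holding(c)}
          = {clear(g), holding(c), on(e,a)}

== RESULT ==
["clear(g)", "holding(c)", "on(e,a)"]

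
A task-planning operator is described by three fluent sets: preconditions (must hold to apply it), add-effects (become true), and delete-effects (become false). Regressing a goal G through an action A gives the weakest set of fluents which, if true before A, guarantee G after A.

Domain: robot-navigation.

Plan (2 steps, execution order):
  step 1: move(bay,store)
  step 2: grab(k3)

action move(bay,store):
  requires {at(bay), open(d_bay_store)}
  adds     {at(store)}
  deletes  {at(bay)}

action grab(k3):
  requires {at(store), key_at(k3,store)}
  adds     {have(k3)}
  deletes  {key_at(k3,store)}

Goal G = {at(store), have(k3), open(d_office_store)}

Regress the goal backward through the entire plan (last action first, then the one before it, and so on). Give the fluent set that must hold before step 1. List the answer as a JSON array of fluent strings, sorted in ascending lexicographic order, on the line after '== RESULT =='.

Work backward from the goal:
  through step 2 (grab(k3)): drop {have(k3)}, keep {at(store), open(d_office_store)}, require {at(store), key_at(k3,store)}
    → {at(store), key_at(k3,store), open(d_office_store)}
  through step 1 (move(bay,store)): drop {at(store)}, keep {key_at(k3,store), open(d_office_store)}, require {at(bay), open(d_bay_store)}
    → {at(bay), key_at(k3,store), open(d_bay_store), open(d_office_store)}

== RESULT ==
["at(bay)", "key_at(k3,store)", "open(d_bay_store)", "open(d_office_store)"]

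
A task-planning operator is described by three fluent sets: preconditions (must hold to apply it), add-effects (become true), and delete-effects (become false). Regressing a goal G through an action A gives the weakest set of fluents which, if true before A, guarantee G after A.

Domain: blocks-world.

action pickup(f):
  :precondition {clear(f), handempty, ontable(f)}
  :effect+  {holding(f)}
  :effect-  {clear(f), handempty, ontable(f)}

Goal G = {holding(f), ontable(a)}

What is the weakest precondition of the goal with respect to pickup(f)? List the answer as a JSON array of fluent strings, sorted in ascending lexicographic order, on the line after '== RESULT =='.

Regress:
  G ∩ del = {}  (empty — regression defined)
  G \ add = {holding(f), ontable(a)} \ {holding(f)} = {ontable(a)}
  ∪ pre   = {ontable(a)} ∪ {clear(f), handempty, ontable(f)}
          = {clear(f), handempty, ontable(a), ontable(f)}

== RESULT ==
["clear(f)", "handempty", "ontable(a)", "ontable(f)"]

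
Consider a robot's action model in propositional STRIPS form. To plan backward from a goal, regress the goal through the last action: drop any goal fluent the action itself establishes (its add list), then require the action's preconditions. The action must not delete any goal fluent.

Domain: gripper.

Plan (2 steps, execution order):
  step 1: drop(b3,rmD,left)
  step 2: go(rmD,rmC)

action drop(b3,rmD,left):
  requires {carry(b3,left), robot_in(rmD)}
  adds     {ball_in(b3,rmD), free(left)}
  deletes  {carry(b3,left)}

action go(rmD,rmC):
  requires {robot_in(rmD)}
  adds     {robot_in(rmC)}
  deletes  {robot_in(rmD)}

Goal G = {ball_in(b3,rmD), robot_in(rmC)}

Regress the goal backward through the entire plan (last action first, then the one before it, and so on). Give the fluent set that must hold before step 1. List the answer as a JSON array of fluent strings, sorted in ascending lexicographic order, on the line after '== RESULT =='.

Regress step by step:
  through step 2 (go(rmD,rmC)): drop {robot_in(rmC)}, keep {ball_in(b3,rmD)}, require {robot_in(rmD)}
    → {ball_in(b3,rmD), robot_in(rmD)}
  through step 1 (drop(b3,rmD,left)): drop {ball_in(b3,rmD)}, keep {robot_in(rmD)}, require {carry(b3,left), robot_in(rmD)}
    → {carry(b3,left), robot_in(rmD)}

== RESULT ==
["carry(b3,left)", "robot_in(rmD)"]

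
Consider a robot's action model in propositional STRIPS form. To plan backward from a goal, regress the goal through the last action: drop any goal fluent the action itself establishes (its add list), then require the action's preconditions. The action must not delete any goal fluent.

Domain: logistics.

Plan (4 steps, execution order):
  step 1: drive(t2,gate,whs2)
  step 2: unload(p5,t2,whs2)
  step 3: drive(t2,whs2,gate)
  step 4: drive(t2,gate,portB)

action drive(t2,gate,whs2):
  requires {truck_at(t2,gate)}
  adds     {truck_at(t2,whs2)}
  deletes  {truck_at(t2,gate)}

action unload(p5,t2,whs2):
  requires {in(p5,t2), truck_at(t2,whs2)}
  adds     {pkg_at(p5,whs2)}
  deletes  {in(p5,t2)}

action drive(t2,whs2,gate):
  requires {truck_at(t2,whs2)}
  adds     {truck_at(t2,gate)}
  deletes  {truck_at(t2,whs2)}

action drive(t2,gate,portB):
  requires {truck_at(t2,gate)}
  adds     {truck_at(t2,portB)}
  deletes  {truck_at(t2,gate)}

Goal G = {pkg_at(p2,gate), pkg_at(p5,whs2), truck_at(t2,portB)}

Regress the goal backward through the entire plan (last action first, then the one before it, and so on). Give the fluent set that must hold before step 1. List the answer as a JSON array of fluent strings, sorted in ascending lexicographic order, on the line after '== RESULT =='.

Work backward from the goal:
  through step 4 (drive(t2,gate,portB)): drop {truck_at(t2,portB)}, keep {pkg_at(p2,gate), pkg_at(p5,whs2)}, require {truck_at(t2,gate)}
    → {pkg_at(p2,gate), pkg_at(p5,whs2), truck_at(t2,gate)}
  through step 3 (drive(t2,whs2,gate)): drop {truck_at(t2,gate)}, keep {pkg_at(p2,gate), pkg_at(p5,whs2)}, require {truck_at(t2,whs2)}
    → {pkg_at(p2,gate), pkg_at(p5,whs2), truck_at(t2,whs2)}
  through step 2 (unload(p5,t2,whs2)): drop {pkg_at(p5,whs2)}, keep {pkg_at(p2,gate), truck_at(t2,whs2)}, require {in(p5,t2), truck_at(t2,whs2)}
    → {in(p5,t2), pkg_at(p2,gate), truck_at(t2,whs2)}
  through step 1 (drive(t2,gate,whs2)): drop {truck_at(t2,whs2)}, keep {in(p5,t2), pkg_at(p2,gate)}, require {truck_at(t2,gate)}
    → {in(p5,t2), pkg_at(p2,gate), truck_at(t2,gate)}

== RESULT ==
["in(p5,t2)", "pkg_at(p2,gate)", "truck_at(t2,gate)"]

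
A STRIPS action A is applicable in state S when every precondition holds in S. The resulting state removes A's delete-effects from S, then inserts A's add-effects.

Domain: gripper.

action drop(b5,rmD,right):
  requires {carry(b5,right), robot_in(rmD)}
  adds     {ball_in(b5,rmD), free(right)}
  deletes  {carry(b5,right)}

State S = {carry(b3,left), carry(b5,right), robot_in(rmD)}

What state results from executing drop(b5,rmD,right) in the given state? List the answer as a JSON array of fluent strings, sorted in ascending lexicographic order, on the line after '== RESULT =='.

Progress:
  pre ⊆ S: {carry(b5,right), robot_in(rmD)} ⊆ S  — applicable
  S \ del = {carry(b3,left), robot_in(rmD)}
  ∪ add   = {ball_in(b5,rmD), carry(b3,left), free(right), robot_in(rmD)}

== RESULT ==
["ball_in(b5,rmD)", "carry(b3,left)", "free(right)", "robot_in(rmD)"]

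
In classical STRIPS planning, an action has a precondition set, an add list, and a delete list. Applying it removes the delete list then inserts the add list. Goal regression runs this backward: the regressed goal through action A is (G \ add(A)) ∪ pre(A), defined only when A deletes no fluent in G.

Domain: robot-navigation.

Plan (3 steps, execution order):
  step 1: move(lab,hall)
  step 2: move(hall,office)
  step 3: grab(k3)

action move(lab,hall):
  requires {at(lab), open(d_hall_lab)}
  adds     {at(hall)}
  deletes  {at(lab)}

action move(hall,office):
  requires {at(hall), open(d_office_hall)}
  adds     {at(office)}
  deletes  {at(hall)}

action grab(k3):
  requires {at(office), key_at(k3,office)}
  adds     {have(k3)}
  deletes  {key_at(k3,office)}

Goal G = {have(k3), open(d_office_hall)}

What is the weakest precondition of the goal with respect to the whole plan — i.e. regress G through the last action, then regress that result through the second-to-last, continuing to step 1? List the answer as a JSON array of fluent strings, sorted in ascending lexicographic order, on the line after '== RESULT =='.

Regress step by step:
  through step 3 (grab(k3)): drop {have(k3)}, keep {open(d_office_hall)}, require {at(office), key_at(k3,office)}
    → {at(office), key_at(k3,office), open(d_office_hall)}
  through step 2 (move(hall,office)): drop {at(office)}, keep {key_at(k3,office), open(d_office_hall)}, require {at(hall), open(d_office_hall)}
    → {at(hall), key_at(k3,office), open(d_office_hall)}
  through step 1 (move(lab,hall)): drop {at(hall)}, keep {key_at(k3,office), open(d_office_hall)}, require {at(lab), open(d_hall_lab)}
    → {at(lab), key_at(k3,office), open(d_hall_lab), open(d_office_hall)}

== RESULT ==
["at(lab)", "key_at(k3,office)", "open(d_hall_lab)", "open(d_office_hall)"]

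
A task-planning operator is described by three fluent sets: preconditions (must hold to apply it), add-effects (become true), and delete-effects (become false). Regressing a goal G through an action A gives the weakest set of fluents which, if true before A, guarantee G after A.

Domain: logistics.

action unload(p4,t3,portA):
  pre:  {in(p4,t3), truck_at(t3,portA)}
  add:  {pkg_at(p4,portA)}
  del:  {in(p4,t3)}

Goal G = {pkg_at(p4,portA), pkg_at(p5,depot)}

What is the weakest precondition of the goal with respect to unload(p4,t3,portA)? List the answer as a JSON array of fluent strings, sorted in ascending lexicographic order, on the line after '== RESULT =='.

Regress:
  G ∩ del = {}  (empty — regression defined)
  G \ add = {pkg_at(p4,portA), pkg_at(p5,depot)} \ {pkg_at(p4,portA)} = {pkg_at(p5,depot)}
  ∪ pre   = {pkg_at(p5,depot)} ∪ {in(p4,t3), truck_at(t3,portA)}
          = {in(p4,t3), pkg_at(p5,depot), truck_at(t3,portA)}

== RESULT ==
["in(p4,t3)", "pkg_at(p5,depot)", "truck_at(t3,portA)"]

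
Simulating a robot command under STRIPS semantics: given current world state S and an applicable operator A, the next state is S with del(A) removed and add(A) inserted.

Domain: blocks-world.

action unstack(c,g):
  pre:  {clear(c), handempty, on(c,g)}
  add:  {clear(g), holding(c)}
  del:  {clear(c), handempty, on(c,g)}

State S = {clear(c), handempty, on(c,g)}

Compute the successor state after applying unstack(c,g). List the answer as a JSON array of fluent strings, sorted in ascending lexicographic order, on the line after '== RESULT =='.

Progress:
  pre ⊆ S: {clear(c), handempty, on(c,g)} ⊆ S  — applicable
  S \ del = {}
  ∪ add   = {clear(g), holding(c)}

== RESULT ==
["clear(g)", "holding(c)"]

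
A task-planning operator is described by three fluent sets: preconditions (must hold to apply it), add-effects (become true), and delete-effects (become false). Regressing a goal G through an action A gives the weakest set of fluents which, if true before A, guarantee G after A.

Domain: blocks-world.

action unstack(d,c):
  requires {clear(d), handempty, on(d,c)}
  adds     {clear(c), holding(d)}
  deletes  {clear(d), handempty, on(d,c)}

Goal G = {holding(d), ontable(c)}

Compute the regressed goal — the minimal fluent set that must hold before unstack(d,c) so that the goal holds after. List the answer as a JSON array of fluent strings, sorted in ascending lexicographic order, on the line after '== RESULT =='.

Compute (G \ add) ∪ pre:
  G ∩ del = {}  (empty — regression defined)
  G \ add = {holding(d), ontable(c)} \ {clear(c), holding(d)} = {ontable(c)}
  ∪ pre   = {ontable(c)} ∪ {clear(d), handempty, on(d,c)}
          = {clear(d), handempty, on(d,c), ontable(c)}

== RESULT ==
["clear(d)", "handempty", "on(d,c)", "ontable(c)"]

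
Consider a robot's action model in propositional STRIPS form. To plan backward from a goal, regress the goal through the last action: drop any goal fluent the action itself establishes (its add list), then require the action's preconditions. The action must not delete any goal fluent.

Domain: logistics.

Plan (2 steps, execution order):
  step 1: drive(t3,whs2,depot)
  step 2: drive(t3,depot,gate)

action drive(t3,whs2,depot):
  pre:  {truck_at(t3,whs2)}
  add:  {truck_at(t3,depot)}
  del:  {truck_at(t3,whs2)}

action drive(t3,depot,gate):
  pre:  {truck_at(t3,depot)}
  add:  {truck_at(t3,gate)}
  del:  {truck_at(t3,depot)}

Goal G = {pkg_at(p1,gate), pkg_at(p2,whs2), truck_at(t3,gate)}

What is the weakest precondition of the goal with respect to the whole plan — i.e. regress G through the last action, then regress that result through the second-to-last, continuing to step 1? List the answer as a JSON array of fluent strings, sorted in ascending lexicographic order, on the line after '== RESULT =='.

Regress step by step:
  through step 2 (drive(t3,depot,gate)): drop {truck_at(t3,gate)}, keep {pkg_at(p1,gate), pkg_at(p2,whs2)}, require {truck_at(t3,depot)}
    → {pkg_at(p1,gate), pkg_at(p2,whs2), truck_at(t3,depot)}
  through step 1 (drive(t3,whs2,depot)): drop {truck_at(t3,depot)}, keep {pkg_at(p1,gate), pkg_at(p2,whs2)}, require {truck_at(t3,whs2)}
    → {pkg_at(p1,gate), pkg_at(p2,whs2), truck_at(t3,whs2)}

== RESULT ==
["pkg_at(p1,gate)", "pkg_at(p2,whs2)", "truck_at(t3,whs2)"]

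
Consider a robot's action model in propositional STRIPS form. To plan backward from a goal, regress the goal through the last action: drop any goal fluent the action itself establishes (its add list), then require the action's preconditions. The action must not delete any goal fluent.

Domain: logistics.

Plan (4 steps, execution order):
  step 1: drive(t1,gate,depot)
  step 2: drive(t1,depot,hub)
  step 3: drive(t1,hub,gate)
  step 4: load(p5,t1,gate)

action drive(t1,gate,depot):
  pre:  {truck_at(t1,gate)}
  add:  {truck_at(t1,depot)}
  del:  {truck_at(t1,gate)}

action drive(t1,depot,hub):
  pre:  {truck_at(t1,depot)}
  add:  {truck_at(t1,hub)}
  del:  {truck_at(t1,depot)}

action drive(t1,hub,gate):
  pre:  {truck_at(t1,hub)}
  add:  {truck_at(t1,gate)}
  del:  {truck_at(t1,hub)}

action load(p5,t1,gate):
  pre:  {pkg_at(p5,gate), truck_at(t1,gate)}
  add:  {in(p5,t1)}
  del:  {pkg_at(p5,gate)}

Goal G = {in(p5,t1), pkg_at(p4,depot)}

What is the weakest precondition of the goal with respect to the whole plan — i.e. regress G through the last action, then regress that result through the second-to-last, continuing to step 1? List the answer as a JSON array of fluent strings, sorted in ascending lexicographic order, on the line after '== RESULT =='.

Work backward from the goal:
  through step 4 (load(p5,t1,gate)): drop {in(p5,t1)}, keep {pkg_at(p4,depot)}, require {pkg_at(p5,gate), truck_at(t1,gate)}
    → {pkg_at(p4,depot), pkg_at(p5,gate), truck_at(t1,gate)}
  through step 3 (drive(t1,hub,gate)): drop {truck_at(t1,gate)}, keep {pkg_at(p4,depot), pkg_at(p5,gate)}, require {truck_at(t1,hub)}
    → {pkg_at(p4,depot), pkg_at(p5,gate), truck_at(t1,hub)}
  through step 2 (drive(t1,depot,hub)): drop {truck_at(t1,hub)}, keep {pkg_at(p4,depot), pkg_at(p5,gate)}, require {truck_at(t1,depot)}
    → {pkg_at(p4,depot), pkg_at(p5,gate), truck_at(t1,depot)}
  through step 1 (drive(t1,gate,depot)): drop {truck_at(t1,depot)}, keep {pkg_at(p4,depot), pkg_at(p5,gate)}, require {truck_at(t1,gate)}
    → {pkg_at(p4,depot), pkg_at(p5,gate), truck_at(t1,gate)}

== RESULT ==
["pkg_at(p4,depot)", "pkg_at(p5,gate)", "truck_at(t1,gate)"]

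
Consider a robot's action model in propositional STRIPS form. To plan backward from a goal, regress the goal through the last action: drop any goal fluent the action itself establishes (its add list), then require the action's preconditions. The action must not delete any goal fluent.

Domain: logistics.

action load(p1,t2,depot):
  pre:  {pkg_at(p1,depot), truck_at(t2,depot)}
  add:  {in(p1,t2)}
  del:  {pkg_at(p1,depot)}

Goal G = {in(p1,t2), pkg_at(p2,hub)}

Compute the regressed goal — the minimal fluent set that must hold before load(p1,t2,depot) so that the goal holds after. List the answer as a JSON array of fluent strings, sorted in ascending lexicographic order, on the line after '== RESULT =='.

Regress:
  G ∩ del = {}  (empty — regression defined)
  G \ add = {in(p1,t2), pkg_at(p2,hub)} \ {in(p1,t2)} = {pkg_at(p2,hub)}
  ∪ pre   = {pkg_at(p2,hub)} ∪ {pkg_at(p1,depot), truck_at(t2,depot)}
          = {pkg_at(p1,depot), pkg_at(p2,hub), truck_at(t2,depot)}

== RESULT ==
["pkg_at(p1,depot)", "pkg_at(p2,hub)", "truck_at(t2,depot)"]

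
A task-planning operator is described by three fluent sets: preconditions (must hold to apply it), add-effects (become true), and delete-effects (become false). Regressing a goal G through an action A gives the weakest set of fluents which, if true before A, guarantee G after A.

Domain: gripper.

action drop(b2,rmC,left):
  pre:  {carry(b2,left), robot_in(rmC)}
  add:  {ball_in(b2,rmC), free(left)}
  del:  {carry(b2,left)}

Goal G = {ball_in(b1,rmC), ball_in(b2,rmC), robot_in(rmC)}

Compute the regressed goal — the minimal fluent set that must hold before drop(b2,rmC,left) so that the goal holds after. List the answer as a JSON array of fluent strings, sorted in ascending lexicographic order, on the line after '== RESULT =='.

Regress:
  G ∩ del = {}  (empty — regression defined)
  G \ add = {ball_in(b1,rmC), ball_in(b2,rmC), robot_in(rmC)} \ {ball_in(b2,rmC), free(left)} = {ball_in(b1,rmC), robot_in(rmC)}
  ∪ pre   = {ball_in(b1,rmC), robot_in(rmC)} ∪ {carry(b2,left), robot_in(rmC)}
          = {ball_in(b1,rmC), carry(b2,left), robot_in(rmC)}

== RESULT ==
["ball_in(b1,rmC)", "carry(b2,left)", "robot_in(rmC)"]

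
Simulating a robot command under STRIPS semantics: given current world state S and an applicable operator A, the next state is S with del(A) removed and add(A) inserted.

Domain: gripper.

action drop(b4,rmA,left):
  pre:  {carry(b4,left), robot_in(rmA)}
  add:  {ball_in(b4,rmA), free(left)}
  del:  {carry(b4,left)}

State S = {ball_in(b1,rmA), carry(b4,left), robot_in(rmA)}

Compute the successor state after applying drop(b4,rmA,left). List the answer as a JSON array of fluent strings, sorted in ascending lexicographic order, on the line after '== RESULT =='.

Compute (S \ del) ∪ add:
  pre ⊆ S: {carry(b4,left), robot_in(rmA)} ⊆ S  — applicable
  S \ del = {ball_in(b1,rmA), robot_in(rmA)}
  ∪ add   = {ball_in(b1,rmA), ball_in(b4,rmA), free(left), robot_in(rmA)}

== RESULT ==
["ball_in(b1,rmA)", "ball_in(b4,rmA)", "free(left)", "robot_in(rmA)"]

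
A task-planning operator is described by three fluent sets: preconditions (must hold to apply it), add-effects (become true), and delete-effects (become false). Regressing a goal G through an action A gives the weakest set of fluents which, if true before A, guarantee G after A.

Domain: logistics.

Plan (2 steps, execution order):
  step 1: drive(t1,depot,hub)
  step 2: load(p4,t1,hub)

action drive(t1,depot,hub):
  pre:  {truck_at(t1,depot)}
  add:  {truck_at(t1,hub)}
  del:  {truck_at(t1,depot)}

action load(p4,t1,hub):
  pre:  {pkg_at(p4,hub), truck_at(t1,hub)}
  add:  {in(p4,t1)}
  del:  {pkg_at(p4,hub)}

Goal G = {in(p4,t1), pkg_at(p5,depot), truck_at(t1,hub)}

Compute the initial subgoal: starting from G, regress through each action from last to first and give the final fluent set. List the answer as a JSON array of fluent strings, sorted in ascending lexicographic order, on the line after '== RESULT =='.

Work backward from the goal:
  through step 2 (load(p4,t1,hub)): drop {in(p4,t1)}, keep {pkg_at(p5,depot), truck_at(t1,hub)}, require {pkg_at(p4,hub), truck_at(t1,hub)}
    → {pkg_at(p4,hub), pkg_at(p5,depot), truck_at(t1,hub)}
  through step 1 (drive(t1,depot,hub)): drop {truck_at(t1,hub)}, keep {pkg_at(p4,hub), pkg_at(p5,depot)}, require {truck_at(t1,depot)}
    → {pkg_at(p4,hub), pkg_at(p5,depot), truck_at(t1,depot)}

== RESULT ==
["pkg_at(p4,hub)", "pkg_at(p5,depot)", "truck_at(t1,depot)"]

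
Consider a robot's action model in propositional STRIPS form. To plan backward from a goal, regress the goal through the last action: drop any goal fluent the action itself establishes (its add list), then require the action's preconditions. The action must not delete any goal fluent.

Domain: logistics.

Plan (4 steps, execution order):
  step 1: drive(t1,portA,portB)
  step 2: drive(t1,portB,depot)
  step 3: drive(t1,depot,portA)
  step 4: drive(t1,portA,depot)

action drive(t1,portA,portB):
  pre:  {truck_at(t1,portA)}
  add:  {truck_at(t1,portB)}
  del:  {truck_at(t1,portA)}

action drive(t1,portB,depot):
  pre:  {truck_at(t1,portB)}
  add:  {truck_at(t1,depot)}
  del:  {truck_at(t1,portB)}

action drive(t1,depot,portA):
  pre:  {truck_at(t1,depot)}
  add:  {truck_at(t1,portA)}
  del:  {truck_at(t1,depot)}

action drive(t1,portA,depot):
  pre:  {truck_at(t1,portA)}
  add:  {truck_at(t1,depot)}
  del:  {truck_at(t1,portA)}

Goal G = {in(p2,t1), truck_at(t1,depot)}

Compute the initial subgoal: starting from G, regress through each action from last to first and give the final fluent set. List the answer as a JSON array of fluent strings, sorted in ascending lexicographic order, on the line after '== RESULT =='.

Regress step by step:
  through step 4 (drive(t1,portA,depot)): drop {truck_at(t1,depot)}, keep {in(p2,t1)}, require {truck_at(t1,portA)}
    → {in(p2,t1), truck_at(t1,portA)}
  through step 3 (drive(t1,depot,portA)): drop {truck_at(t1,portA)}, keep {in(p2,t1)}, require {truck_at(t1,depot)}
    → {in(p2,t1), truck_at(t1,depot)}
  through step 2 (drive(t1,portB,depot)): drop {truck_at(t1,depot)}, keep {in(p2,t1)}, require {truck_at(t1,portB)}
    → {in(p2,t1), truck_at(t1,portB)}
  through step 1 (drive(t1,portA,portB)): drop {truck_at(t1,portB)}, keep {in(p2,t1)}, require {truck_at(t1,portA)}
    → {in(p2,t1), truck_at(t1,portA)}

== RESULT ==
["in(p2,t1)", "truck_at(t1,portA)"]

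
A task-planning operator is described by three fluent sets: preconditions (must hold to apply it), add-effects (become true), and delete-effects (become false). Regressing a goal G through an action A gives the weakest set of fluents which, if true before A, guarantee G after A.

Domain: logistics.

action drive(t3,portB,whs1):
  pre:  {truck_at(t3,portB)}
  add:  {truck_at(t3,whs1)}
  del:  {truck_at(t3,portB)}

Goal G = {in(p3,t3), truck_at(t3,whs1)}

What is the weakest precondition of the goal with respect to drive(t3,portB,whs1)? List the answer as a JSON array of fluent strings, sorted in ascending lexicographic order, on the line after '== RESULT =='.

Compute (G \ add) ∪ pre:
  G ∩ del = {}  (empty — regression defined)
  G \ add = {in(p3,t3), truck_at(t3,whs1)} \ {truck_at(t3,whs1)} = {in(p3,t3)}
  ∪ pre   = {in(p3,t3)} ∪ {truck_at(t3,portB)}
          = {in(p3,t3), truck_at(t3,portB)}

== RESULT ==
["in(p3,t3)", "truck_at(t3,portB)"]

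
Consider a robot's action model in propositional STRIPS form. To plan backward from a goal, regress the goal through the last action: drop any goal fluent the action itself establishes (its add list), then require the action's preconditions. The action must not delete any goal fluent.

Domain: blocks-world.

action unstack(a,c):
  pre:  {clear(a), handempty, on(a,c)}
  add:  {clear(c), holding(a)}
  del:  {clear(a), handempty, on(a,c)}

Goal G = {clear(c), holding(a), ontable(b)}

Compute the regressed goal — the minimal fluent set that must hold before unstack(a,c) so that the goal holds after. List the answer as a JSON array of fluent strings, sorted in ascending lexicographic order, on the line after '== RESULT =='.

Regress:
  G ∩ del = {}  (empty — regression defined)
  G \ add = {clear(c), holding(a), ontable(b)} \ {clear(c), holding(a)} = {ontable(b)}
  ∪ pre   = {ontable(b)} ∪ {clear(a), handempty, on(a,c)}
          = {clear(a), handempty, on(a,c), ontable(b)}

== RESULT ==
["clear(a)", "handempty", "on(a,c)", "ontable(b)"]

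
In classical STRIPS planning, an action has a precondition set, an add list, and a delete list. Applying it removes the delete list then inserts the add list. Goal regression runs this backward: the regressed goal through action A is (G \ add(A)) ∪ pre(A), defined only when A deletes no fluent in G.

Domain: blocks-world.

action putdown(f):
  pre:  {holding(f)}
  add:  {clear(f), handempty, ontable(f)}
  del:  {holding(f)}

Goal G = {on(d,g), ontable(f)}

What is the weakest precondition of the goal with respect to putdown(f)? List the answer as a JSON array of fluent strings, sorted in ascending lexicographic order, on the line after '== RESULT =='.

Regress:
  G ∩ del = {}  (empty — regression defined)
  G \ add = {on(d,g), ontable(f)} \ {clear(f), handempty, ontable(f)} = {on(d,g)}
  ∪ pre   = {on(d,g)} ∪ {holding(f)}
          = {holding(f), on(d,g)}

== RESULT ==
["holding(f)", "on(d,g)"]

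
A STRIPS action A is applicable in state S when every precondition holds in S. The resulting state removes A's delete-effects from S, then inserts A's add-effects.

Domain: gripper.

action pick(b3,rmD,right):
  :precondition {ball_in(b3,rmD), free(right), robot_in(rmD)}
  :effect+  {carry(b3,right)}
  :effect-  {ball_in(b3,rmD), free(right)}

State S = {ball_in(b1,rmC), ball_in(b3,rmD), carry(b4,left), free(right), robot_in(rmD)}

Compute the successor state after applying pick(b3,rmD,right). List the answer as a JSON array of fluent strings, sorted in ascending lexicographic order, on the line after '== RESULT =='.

Compute (S \ del) ∪ add:
  pre ⊆ S: {ball_in(b3,rmD), free(right), robot_in(rmD)} ⊆ S  — applicable
  S \ del = {ball_in(b1,rmC), carry(b4,left), robot_in(rmD)}
  ∪ add   = {ball_in(b1,rmC), carry(b3,right), carry(b4,left), robot_in(rmD)}

== RESULT ==
["ball_in(b1,rmC)", "carry(b3,right)", "carry(b4,left)", "robot_in(rmD)"]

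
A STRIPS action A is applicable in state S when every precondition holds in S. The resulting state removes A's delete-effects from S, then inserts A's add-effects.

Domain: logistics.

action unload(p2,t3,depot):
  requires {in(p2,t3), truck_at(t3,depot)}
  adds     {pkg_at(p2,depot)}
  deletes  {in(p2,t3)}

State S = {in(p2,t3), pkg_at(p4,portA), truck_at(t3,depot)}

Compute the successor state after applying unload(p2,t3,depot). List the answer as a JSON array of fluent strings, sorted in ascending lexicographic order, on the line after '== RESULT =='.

Compute (S \ del) ∪ add:
  pre ⊆ S: {in(p2,t3), truck_at(t3,depot)} ⊆ S  — applicable
  S \ del = {pkg_at(p4,portA), truck_at(t3,depot)}
  ∪ add   = {pkg_at(p2,depot), pkg_at(p4,portA), truck_at(t3,depot)}

== RESULT ==
["pkg_at(p2,depot)", "pkg_at(p4,portA)", "truck_at(t3,depot)"]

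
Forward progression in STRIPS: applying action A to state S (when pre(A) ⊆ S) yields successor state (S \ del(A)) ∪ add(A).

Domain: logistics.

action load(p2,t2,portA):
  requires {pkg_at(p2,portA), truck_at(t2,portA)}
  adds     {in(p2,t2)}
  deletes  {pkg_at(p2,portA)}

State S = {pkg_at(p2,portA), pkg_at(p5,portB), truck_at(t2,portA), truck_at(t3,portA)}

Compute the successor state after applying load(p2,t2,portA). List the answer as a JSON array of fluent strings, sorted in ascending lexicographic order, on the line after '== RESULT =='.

Compute (S \ del) ∪ add:
  pre ⊆ S: {pkg_at(p2,portA), truck_at(t2,portA)} ⊆ S  — applicable
  S \ del = {pkg_at(p5,portB), truck_at(t2,portA), truck_at(t3,portA)}
  ∪ add   = {in(p2,t2), pkg_at(p5,portB), truck_at(t2,portA), truck_at(t3,portA)}

== RESULT ==
["in(p2,t2)", "pkg_at(p5,portB)", "truck_at(t2,portA)", "truck_at(t3,portA)"]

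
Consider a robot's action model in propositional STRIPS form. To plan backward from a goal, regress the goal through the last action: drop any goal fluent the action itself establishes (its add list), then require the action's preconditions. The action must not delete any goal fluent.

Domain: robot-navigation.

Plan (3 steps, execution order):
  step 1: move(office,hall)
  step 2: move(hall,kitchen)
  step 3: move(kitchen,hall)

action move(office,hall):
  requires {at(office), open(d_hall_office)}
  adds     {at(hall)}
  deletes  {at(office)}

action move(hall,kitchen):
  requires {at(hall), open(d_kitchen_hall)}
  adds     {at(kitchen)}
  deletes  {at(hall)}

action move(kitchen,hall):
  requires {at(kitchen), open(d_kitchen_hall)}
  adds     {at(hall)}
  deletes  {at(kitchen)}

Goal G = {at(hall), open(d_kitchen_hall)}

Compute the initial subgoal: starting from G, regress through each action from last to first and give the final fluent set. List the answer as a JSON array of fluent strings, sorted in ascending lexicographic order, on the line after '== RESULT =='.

Work backward from the goal:
  through step 3 (move(kitchen,hall)): drop {at(hall)}, keep {open(d_kitchen_hall)}, require {at(kitchen), open(d_kitchen_hall)}
    → {at(kitchen), open(d_kitchen_hall)}
  through step 2 (move(hall,kitchen)): drop {at(kitchen)}, keep {open(d_kitchen_hall)}, require {at(hall), open(d_kitchen_hall)}
    → {at(hall), open(d_kitchen_hall)}
  through step 1 (move(office,hall)): drop {at(hall)}, keep {open(d_kitchen_hall)}, require {at(office), open(d_hall_office)}
    → {at(office), open(d_hall_office), open(d_kitchen_hall)}

== RESULT ==
["at(office)", "open(d_hall_office)", "open(d_kitchen_hall)"]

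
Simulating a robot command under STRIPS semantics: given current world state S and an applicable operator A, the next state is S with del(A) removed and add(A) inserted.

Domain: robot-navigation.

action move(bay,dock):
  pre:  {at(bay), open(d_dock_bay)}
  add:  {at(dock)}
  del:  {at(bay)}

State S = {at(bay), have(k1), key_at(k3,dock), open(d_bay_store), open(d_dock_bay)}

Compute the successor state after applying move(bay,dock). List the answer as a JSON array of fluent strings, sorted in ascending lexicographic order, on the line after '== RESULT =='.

Progress:
  pre ⊆ S: {at(bay), open(d_dock_bay)} ⊆ S  — applicable
  S \ del = {have(k1), key_at(k3,dock), open(d_bay_store), open(d_dock_bay)}
  ∪ add   = {at(dock), have(k1), key_at(k3,dock), open(d_bay_store), open(d_dock_bay)}

== RESULT ==
["at(dock)", "have(k1)", "key_at(k3,dock)", "open(d_bay_store)", "open(d_dock_bay)"]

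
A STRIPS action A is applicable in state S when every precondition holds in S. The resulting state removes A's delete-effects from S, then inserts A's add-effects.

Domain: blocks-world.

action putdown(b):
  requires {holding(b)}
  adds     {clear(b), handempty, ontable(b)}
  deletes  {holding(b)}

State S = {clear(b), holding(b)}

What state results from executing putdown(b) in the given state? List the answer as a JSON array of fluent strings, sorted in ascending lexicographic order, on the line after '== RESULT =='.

Compute (S \ del) ∪ add:
  pre ⊆ S: {holding(b)} ⊆ S  — applicable
  S \ del = {clear(b)}
  ∪ add   = {clear(b), handempty, ontable(b)}

== RESULT ==
["clear(b)", "handempty", "ontable(b)"]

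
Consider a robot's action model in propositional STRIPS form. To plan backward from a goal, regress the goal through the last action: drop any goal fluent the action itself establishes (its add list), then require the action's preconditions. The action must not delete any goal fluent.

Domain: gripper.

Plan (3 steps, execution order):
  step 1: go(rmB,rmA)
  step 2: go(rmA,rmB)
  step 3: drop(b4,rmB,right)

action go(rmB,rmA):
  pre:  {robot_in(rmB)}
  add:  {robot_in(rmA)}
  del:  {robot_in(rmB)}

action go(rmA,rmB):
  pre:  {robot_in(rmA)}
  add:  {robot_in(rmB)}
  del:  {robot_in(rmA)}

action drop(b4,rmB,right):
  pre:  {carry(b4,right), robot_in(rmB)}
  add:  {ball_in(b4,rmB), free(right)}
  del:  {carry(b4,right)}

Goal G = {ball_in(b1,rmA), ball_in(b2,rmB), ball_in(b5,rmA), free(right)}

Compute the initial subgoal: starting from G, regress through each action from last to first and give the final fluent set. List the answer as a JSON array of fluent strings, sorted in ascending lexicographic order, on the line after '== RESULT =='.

Work backward from the goal:
  through step 3 (drop(b4,rmB,right)): drop {free(right)}, keep {ball_in(b1,rmA), ball_in(b2,rmB), ball_in(b5,rmA)}, require {carry(b4,right), robot_in(rmB)}
    → {ball_in(b1,rmA), ball_in(b2,rmB), ball_in(b5,rmA), carry(b4,right), robot_in(rmB)}
  through step 2 (go(rmA,rmB)): drop {robot_in(rmB)}, keep {ball_in(b1,rmA), ball_in(b2,rmB), ball_in(b5,rmA), carry(b4,right)}, require {robot_in(rmA)}
    → {ball_in(b1,rmA), ball_in(b2,rmB), ball_in(b5,rmA), carry(b4,right), robot_in(rmA)}
  through step 1 (go(rmB,rmA)): drop {robot_in(rmA)}, keep {ball_in(b1,rmA), ball_in(b2,rmB), ball_in(b5,rmA), carry(b4,right)}, require {robot_in(rmB)}
    → {ball_in(b1,rmA), ball_in(b2,rmB), ball_in(b5,rmA), carry(b4,right), robot_in(rmB)}

== RESULT ==
["ball_in(b1,rmA)", "ball_in(b2,rmB)", "ball_in(b5,rmA)", "carry(b4,right)", "robot_in(rmB)"]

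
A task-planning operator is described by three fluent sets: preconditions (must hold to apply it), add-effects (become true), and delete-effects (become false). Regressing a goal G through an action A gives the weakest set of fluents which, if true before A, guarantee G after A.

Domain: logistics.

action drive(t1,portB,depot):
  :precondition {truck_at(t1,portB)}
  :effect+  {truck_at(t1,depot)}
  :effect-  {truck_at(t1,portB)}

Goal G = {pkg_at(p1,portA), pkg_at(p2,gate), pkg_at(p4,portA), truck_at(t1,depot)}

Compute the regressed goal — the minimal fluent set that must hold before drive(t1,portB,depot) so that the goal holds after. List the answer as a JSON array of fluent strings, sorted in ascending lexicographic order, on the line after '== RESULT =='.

Regress:
  G ∩ del = {}  (empty — regression defined)
  G \ add = {pkg_at(p1,portA), pkg_at(p2,gate), pkg_at(p4,portA), truck_at(t1,depot)} \ {truck_at(t1,depot)} = {pkg_at(p1,portA), pkg_at(p2,gate), pkg_at(p4,portA)}
  ∪ pre   = {pkg_at(p1,portA), pkg_at(p2,gate), pkg_at(p4,portA)} ∪ {truck_at(t1,portB)}
          = {pkg_at(p1,portA), pkg_at(p2,gate), pkg_at(p4,portA), truck_at(t1,portB)}

== RESULT ==
["pkg_at(p1,portA)", "pkg_at(p2,gate)", "pkg_at(p4,portA)", "truck_at(t1,portB)"]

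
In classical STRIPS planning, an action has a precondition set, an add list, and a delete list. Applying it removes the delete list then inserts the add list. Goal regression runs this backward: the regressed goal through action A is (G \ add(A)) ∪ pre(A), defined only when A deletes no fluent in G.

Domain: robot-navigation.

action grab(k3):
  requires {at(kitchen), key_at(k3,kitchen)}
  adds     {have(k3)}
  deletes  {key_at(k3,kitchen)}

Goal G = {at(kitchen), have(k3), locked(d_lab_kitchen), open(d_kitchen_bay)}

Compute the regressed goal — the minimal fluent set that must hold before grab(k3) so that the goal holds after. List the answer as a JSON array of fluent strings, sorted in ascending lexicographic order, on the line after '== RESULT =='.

Compute (G \ add) ∪ pre:
  G ∩ del = {}  (empty — regression defined)
  G \ add = {at(kitchen), have(k3), locked(d_lab_kitchen), open(d_kitchen_bay)} \ {have(k3)} = {at(kitchen), locked(d_lab_kitchen), open(d_kitchen_bay)}
  ∪ pre   = {at(kitchen), locked(d_lab_kitchen), open(d_kitchen_bay)} ∪ {at(kitchen), key_at(k3,kitchen)}
          = {at(kitchen), key_at(k3,kitchen), locked(d_lab_kitchen), open(d_kitchen_bay)}

== RESULT ==
["at(kitchen)", "key_at(k3,kitchen)", "locked(d_lab_kitchen)", "open(d_kitchen_bay)"]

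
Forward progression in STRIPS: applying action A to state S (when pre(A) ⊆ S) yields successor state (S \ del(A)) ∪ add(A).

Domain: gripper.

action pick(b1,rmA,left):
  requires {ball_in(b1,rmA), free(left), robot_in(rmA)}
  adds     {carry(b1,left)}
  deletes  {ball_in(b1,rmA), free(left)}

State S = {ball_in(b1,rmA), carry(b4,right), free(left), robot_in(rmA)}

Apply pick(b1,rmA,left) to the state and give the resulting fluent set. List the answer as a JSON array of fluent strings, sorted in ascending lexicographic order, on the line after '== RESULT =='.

Progress:
  pre ⊆ S: {ball_in(b1,rmA), free(left), robot_in(rmA)} ⊆ S  — applicable
  S \ del = {carry(b4,right), robot_in(rmA)}
  ∪ add   = {carry(b1,left), carry(b4,right), robot_in(rmA)}

== RESULT ==
["carry(b1,left)", "carry(b4,right)", "robot_in(rmA)"]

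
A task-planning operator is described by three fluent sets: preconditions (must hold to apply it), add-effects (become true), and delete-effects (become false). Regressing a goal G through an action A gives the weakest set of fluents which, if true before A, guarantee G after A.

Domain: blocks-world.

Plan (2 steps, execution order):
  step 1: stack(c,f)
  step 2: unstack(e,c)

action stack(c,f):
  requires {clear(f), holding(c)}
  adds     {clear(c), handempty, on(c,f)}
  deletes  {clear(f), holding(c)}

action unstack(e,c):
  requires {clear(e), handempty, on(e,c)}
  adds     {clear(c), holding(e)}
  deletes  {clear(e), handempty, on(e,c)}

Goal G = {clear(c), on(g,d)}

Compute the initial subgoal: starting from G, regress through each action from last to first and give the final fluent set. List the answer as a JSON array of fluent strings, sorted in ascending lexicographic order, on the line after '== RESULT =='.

Work backward from the goal:
  through step 2 (unstack(e,c)): drop {clear(c)}, keep {on(g,d)}, require {clear(e), handempty, on(e,c)}
    → {clear(e), handempty, on(e,c), on(g,d)}
  through step 1 (stack(c,f)): drop {handempty}, keep {clear(e), on(e,c), on(g,d)}, require {clear(f), holding(c)}
    → {clear(e), clear(f), holding(c), on(e,c), on(g,d)}

== RESULT ==
["clear(e)", "clear(f)", "holding(c)", "on(e,c)", "on(g,d)"]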